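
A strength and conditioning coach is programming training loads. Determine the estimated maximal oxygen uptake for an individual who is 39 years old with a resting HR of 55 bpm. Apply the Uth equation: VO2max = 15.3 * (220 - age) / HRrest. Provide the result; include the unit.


HRmax = 220 - 39 = 181
VO2max = 15.3 * (181 / 55)
= 15.3 * 3.2909
= 50.35 mL/kg/min

50.35 mL/kg/min


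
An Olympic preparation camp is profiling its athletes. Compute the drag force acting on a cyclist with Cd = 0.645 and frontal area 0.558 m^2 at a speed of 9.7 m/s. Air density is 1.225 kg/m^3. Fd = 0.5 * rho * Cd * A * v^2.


Step 1: v^2 = 94.09
Step 2: Fd = 0.5 * 1.225 * 0.645 * 0.558 * 94.09
= 20.742 N

20.742 N


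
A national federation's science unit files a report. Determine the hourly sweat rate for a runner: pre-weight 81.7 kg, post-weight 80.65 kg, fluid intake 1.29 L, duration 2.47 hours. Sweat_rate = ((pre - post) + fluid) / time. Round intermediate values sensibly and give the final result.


Mass lost = 81.7 - 80.65 = 1.05 kg
Add fluid consumed: 1.05 + 1.29 = 2.34 L total sweat
Sweat rate = 2.34 / 2.47 = 0.947 L/h

0.947 L/h


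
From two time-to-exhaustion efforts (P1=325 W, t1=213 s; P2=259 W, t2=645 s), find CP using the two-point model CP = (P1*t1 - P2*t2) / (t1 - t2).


Work in trial 1 = 69225 J
Work in trial 2 = 167055 J
Delta work = -97830 J
Delta time = -432 s
CP = -97830 / -432 = 226.46 W

226.46 W


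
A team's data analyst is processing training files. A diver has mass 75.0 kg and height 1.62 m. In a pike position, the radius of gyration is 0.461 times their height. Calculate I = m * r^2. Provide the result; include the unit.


r = 0.461 * 1.62 = 0.74682 m
I = m * r^2 = 75.0 * 0.55774 = 41.831 kg*m^2

41.831 kg*m^2


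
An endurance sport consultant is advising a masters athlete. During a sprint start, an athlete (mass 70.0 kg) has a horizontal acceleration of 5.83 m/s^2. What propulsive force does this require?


Propulsive force = mass * acceleration
= 70.0 kg * 5.83 m/s^2
= 408.1 N

408.1 N


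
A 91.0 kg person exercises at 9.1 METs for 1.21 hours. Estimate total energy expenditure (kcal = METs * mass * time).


Energy = METs * mass(kg) * time(h)
= 9.1 * 91.0 * 1.21
= 1002.0 kcal

1002.0 kcal


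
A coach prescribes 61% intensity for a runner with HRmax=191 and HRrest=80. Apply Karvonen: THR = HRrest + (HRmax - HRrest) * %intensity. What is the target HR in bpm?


Heart rate reserve = 191 - 80 = 111
Intensity fraction = 61 / 100 = 0.61
THR = 80 + 111 * 0.61 = 147.71 bpm

147.71 bpm


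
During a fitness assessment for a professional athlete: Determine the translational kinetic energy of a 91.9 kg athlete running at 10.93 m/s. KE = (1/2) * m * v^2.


KE = 0.5 * m * v^2
= 0.5 * 91.9 * 10.93^2
= 0.5 * 91.9 * 119.4649
= 5489.41 J

5489.41 J


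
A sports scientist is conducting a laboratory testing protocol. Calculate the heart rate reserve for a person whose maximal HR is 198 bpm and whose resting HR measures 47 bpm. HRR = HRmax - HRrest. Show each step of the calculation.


HRmax = 198 bpm
HRrest = 47 bpm
HRR = 198 - 47 = 151 bpm

151 bpm


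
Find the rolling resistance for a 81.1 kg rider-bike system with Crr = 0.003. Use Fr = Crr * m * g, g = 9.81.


m * g = 81.1 * 9.81 = 795.591 N
Fr = 0.003 * 795.591 = 2.387 N

2.387 N


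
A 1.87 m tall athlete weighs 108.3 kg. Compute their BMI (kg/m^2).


height^2 = 3.4969 m^2
BMI = 108.3 / 3.4969 = 30.97 kg/m^2

30.97 kg/m^2


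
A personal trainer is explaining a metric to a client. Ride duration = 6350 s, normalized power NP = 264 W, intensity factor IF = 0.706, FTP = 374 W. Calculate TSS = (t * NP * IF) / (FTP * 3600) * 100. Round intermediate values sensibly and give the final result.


Numerator = 6350 * 264 * 0.706 = 1183538.4
Denominator = 374 * 3600 = 1346400
TSS = 1183538.4 / 1346400 * 100
= 87.9

87.9 TSS


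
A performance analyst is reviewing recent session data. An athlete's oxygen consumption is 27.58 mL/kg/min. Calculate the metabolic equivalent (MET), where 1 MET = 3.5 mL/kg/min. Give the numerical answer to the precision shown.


MET = VO2 / 3.5
= 27.58 / 3.5
= 7.88 METs

7.88 METs


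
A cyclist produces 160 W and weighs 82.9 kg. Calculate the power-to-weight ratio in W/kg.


P/W = power / mass
= 160 / 82.9
= 1.93 W/kg

1.93 W/kg


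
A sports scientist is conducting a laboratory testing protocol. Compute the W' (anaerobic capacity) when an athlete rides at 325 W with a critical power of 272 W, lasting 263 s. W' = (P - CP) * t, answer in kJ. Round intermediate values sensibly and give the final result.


Above-CP power = 53 W
Duration = 263 s
W' = 53 * 263 = 13939 J
Convert: 13939 / 1000 = 13.939 kJ

13.939 kJ


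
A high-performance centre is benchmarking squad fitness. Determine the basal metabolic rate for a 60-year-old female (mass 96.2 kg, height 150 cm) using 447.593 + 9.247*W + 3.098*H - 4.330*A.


BMR = 447.593 + 9.247*96.2 + 3.098*150 - 4.330*60
= 1542.05 kcal/day

1542.05 kcal/day


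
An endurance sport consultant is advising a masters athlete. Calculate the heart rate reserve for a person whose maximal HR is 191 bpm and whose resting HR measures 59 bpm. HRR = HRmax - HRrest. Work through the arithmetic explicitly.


HRmax = 191 bpm
HRrest = 59 bpm
HRR = 191 - 59 = 132 bpm

132 bpm


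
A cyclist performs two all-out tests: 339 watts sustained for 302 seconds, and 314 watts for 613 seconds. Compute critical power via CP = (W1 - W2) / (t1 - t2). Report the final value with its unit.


W1 = P1 * t1 = 339 * 302 = 102378 J
W2 = P2 * t2 = 314 * 613 = 192482 J
CP = (102378 - 192482) / (302 - 613)
= 289.72 W

289.72 W


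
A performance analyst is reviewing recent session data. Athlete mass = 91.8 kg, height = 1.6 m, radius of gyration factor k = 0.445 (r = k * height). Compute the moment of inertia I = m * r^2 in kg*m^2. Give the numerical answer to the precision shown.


r = k * height = 0.445 * 1.6 = 0.712 m
r^2 = 0.712^2 = 0.506944
I = 91.8 * 0.506944 = 46.537 kg*m^2

46.537 kg*m^2


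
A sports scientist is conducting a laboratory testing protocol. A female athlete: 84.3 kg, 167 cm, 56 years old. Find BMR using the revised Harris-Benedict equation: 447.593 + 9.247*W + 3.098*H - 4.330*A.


Intercept = 447.593
Weight contribution = 9.247 * 84.3 = 779.5221
Height contribution = 3.098 * 167 = 517.366
Age contribution = 4.33 * 56 = 242.48
BMR = 447.593 + 779.5221 + 517.366 - 242.48
= 1502.0 kcal/day

1502.0 kcal/day


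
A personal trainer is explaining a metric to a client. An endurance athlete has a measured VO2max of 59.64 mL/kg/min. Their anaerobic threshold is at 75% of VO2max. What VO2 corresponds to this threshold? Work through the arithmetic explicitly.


Anaerobic threshold VO2 = VO2max * 75%
= 59.64 * 0.75
= 44.73 mL/kg/min

44.73 mL/kg/min


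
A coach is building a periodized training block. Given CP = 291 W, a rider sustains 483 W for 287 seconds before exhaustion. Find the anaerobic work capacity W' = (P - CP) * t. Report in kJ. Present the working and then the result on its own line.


Excess power = 483 - 291 = 192 W
Work above CP = 192 * 287 = 55104 J
W' = 55.104 kJ

55.104 kJ


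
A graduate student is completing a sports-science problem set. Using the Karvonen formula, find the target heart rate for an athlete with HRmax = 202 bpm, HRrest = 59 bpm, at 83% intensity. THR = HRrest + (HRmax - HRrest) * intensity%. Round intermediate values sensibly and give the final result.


HRR = 202 - 59 = 143
THR = 59 + 143 * 0.83
= 59 + 118.69
= 177.69 bpm

177.69 bpm


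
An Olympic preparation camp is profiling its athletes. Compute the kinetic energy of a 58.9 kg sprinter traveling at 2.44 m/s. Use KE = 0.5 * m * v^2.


Velocity squared = 5.9536
KE = 0.5 * 58.9 * 5.9536 = 175.33 J

175.33 J


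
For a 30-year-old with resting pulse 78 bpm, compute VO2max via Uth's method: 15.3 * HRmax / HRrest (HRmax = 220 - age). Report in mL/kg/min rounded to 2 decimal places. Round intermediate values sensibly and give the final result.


Step 1: HRmax = 220 - 30 = 190 bpm
Step 2: Ratio = 190 / 78 = 2.4359
Step 3: VO2max = 15.3 * 2.4359 = 37.27 mL/kg/min

37.27 mL/kg/min


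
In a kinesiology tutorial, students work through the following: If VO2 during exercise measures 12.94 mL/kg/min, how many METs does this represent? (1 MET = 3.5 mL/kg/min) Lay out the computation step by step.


METs = VO2 / 3.5 = 12.94 / 3.5 = 3.7

3.7 METs


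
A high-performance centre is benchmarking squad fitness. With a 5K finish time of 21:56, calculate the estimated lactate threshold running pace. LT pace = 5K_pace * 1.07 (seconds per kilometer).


Race duration = 1316 s for 5 km
Average pace = 1316 / 5 = 263.2 s/km
LT pace = 263.2 * 1.07
= 281.62 s/km

281.62 s/km


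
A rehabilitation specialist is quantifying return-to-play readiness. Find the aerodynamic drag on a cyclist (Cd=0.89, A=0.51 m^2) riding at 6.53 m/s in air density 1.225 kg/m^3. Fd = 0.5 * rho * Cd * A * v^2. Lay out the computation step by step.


Fd = 0.5 * 1.225 * 0.89 * 0.51 * 6.53^2
= 0.5 * 1.225 * 0.89 * 0.51 * 42.6409
= 11.855 N

11.855 N


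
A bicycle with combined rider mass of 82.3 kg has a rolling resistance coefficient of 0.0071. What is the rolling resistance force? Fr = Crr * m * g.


Fr = 0.0071 * 82.3 * 9.81
= 0.58433 * 9.81
= 5.732 N

5.732 N


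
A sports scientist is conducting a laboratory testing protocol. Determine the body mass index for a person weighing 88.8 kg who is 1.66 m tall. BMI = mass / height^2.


BMI = mass / height^2
= 88.8 / 1.66^2
= 88.8 / 2.7556
= 32.23 kg/m^2

32.23 kg/m^2


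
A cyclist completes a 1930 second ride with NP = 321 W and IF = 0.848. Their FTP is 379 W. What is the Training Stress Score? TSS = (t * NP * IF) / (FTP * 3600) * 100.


t * NP * IF = 1930 * 321 * 0.848 = 525361.44
FTP * 3600 = 1364400
TSS = (525361.44 / 1364400) * 100 = 38.5

38.5 TSS


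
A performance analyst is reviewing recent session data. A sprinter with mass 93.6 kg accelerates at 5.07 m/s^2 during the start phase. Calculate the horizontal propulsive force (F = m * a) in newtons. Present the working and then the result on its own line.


F = m * a
= 93.6 * 5.07
= 474.55 N

474.55 N


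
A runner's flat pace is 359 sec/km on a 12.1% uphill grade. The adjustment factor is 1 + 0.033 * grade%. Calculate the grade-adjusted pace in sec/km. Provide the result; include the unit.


Factor = 1 + 0.033 * 12.1 = 1.3993
Adjusted pace = 359 * 1.3993
= 502.35 sec/km

502.35 s/km


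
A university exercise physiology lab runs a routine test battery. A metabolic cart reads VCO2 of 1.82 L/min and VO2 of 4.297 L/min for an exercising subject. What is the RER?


RER = VCO2 / VO2 = 1.82 / 4.297 = 0.4236

0.4236


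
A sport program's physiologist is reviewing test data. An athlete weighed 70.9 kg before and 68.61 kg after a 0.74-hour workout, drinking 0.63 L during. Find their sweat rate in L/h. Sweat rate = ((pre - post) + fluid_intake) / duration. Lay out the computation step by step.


Body mass change = 2.29 kg
Total sweat loss = 2.29 + 0.63 = 2.92 L
Rate = 2.92 / 0.74 = 3.946 L/h

3.946 L/h


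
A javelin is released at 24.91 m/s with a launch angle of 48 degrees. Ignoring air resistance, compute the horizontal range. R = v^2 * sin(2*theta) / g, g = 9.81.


Launch speed squared = 620.5081
sin(2 * 48 deg) = 0.994522
Range = 620.5081 * 0.994522 / 9.81
= 62.906 m

62.906 m


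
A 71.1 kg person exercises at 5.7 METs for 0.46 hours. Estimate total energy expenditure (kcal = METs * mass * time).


Energy = METs * mass(kg) * time(h)
= 5.7 * 71.1 * 0.46
= 186.42 kcal

186.42 kcal


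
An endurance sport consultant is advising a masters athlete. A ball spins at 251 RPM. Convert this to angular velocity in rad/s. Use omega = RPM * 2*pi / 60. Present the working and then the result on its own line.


omega = 251 * 2 * pi / 60
= 251 * 6.28318531 / 60
= 1577.08 / 60
= 26.285 rad/s

26.285 rad/s


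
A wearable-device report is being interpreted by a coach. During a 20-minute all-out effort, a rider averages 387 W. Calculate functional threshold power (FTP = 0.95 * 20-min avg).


FTP = 0.95 * 387
= 367.65 W

367.65 W


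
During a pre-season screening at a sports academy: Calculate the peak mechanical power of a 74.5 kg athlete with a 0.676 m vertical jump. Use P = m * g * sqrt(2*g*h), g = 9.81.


First, sqrt(2gh) = sqrt(2 * 9.81 * 0.676)
= sqrt(13.26312) = 3.641857 m/s
Power = 74.5 * 9.81 * 3.641857 = 2661.63 W

2661.63 W


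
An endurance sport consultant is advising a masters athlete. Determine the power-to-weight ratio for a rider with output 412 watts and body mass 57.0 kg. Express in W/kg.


P/W = 412 / 57.0 = 7.228 W/kg

7.228 W/kg


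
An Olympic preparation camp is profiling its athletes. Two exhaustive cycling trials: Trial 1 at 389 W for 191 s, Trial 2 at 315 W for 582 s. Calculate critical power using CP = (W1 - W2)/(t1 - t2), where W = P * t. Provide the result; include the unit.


W1 = 389 * 191 = 74299 J
W2 = 315 * 582 = 183330 J
CP = (74299 - 183330) / (191 - 582)
= -109031 / -391
= 278.85 W

278.85 W


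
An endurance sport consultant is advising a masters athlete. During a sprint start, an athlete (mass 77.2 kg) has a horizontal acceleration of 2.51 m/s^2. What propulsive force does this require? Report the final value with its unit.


Propulsive force = mass * acceleration
= 77.2 kg * 2.51 m/s^2
= 193.77 N

193.77 N


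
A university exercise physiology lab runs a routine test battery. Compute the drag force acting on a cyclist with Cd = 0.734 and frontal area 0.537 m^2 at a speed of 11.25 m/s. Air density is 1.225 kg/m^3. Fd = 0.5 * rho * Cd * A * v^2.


Step 1: v^2 = 126.5625
Step 2: Fd = 0.5 * 1.225 * 0.734 * 0.537 * 126.5625
= 30.555 N

30.555 N


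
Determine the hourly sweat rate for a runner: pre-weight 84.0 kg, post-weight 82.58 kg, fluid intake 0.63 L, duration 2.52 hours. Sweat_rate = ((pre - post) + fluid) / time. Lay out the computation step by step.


Mass lost = 84.0 - 82.58 = 1.42 kg
Add fluid consumed: 1.42 + 0.63 = 2.05 L total sweat
Sweat rate = 2.05 / 2.52 = 0.813 L/h

0.813 L/h


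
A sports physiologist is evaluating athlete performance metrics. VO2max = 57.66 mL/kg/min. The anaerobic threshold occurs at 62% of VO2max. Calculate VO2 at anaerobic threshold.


AT fraction = 62 / 100 = 0.62
AT VO2 = 57.66 * 0.62
= 35.75 mL/kg/min

35.75 mL/kg/min


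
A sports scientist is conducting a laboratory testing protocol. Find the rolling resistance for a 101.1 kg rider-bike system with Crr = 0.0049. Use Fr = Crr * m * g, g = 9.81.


m * g = 101.1 * 9.81 = 991.791 N
Fr = 0.0049 * 991.791 = 4.86 N

4.86 N


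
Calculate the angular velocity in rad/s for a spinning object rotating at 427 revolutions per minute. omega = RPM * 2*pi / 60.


omega = RPM * 2*pi / 60
= 427 * 6.28318531 / 60
= 44.715 rad/s

44.715 rad/s


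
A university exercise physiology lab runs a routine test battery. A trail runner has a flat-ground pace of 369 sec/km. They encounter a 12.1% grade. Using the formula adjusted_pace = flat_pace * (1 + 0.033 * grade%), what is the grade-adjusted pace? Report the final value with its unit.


Grade factor = 1 + 0.033 * 12.1 = 1.3993
Adjusted = 369 * 1.3993 = 516.34 sec/km

516.34 s/km


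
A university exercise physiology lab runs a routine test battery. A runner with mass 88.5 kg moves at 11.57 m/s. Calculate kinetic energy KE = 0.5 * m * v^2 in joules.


v^2 = 11.57^2 = 133.8649
KE = 0.5 * 88.5 * 133.8649
= 5923.52 J

5923.52 J


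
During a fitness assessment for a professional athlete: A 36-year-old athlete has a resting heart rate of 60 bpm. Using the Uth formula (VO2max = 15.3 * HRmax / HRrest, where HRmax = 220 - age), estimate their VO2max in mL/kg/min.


HRmax = 220 - 36 = 184 bpm
Ratio = HRmax / HRrest = 184 / 60 = 3.0667
VO2max = 15.3 * 3.0667 = 46.92 mL/kg/min

46.92 mL/kg/min


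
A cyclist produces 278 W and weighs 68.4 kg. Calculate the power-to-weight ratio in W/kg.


P/W = power / mass
= 278 / 68.4
= 4.064 W/kg

4.064 W/kg


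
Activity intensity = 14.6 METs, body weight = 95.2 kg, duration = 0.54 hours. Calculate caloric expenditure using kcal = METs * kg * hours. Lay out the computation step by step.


kcal = 14.6 * 95.2 * 0.54
= 1389.92 * 0.54
= 750.56 kcal

750.56 kcal


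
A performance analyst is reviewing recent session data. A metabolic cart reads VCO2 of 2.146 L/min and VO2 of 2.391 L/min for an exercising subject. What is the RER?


RER = VCO2 / VO2 = 2.146 / 2.391 = 0.8975

0.8975


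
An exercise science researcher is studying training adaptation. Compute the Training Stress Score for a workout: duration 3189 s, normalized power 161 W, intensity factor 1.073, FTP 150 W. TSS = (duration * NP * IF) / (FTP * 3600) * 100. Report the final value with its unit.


Product = 3189 * 161 * 1.073 = 550909.317
Base = 150 * 3600 = 540000
TSS = 550909.317 / 540000 * 100 = 102.02

102.02 TSS


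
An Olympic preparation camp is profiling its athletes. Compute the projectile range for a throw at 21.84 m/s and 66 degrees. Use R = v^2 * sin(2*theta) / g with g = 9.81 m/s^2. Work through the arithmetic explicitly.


Two times the angle = 132 degrees
sin(132) = 0.743145
R = 476.9856 * 0.743145 / 9.81 = 36.133 m

36.133 m


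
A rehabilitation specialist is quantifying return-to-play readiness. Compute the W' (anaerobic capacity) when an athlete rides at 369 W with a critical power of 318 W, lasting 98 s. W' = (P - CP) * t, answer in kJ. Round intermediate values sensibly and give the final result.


Above-CP power = 51 W
Duration = 98 s
W' = 51 * 98 = 4998 J
Convert: 4998 / 1000 = 4.998 kJ

4.998 kJ


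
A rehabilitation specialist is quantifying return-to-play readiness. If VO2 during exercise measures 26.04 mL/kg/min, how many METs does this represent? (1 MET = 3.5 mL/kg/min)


METs = VO2 / 3.5 = 26.04 / 3.5 = 7.44

7.44 METs


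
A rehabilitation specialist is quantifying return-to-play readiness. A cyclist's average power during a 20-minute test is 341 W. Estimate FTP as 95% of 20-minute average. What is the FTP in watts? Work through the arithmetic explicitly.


FTP = 20-min power * 0.95
= 341 * 0.95
= 323.95 W

323.95 W


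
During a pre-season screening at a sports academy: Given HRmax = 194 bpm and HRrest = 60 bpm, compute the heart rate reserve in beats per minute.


Heart rate reserve = maximum HR minus resting HR
HRR = 194 - 60 = 134 bpm

134 bpm


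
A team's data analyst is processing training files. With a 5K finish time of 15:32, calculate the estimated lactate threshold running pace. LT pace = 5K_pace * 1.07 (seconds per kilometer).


Race duration = 932 s for 5 km
Average pace = 932 / 5 = 186.4 s/km
LT pace = 186.4 * 1.07
= 199.45 s/km

199.45 s/km


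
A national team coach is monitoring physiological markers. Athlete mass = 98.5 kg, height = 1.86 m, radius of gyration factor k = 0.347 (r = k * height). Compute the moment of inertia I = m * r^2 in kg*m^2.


r = k * height = 0.347 * 1.86 = 0.64542 m
r^2 = 0.64542^2 = 0.416567
I = 98.5 * 0.416567 = 41.032 kg*m^2

41.032 kg*m^2


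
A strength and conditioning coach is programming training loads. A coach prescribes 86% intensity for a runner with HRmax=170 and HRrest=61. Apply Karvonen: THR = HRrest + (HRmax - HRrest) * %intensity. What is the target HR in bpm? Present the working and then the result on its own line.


Heart rate reserve = 170 - 61 = 109
Intensity fraction = 86 / 100 = 0.86
THR = 61 + 109 * 0.86 = 154.74 bpm

154.74 bpm


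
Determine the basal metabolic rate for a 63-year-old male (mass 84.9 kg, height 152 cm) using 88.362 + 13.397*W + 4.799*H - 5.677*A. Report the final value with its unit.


BMR = 88.362 + 13.397*84.9 + 4.799*152 - 5.677*63
= 1597.56 kcal/day

1597.56 kcal/day


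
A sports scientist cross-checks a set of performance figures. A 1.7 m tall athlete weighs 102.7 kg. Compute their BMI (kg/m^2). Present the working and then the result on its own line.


height^2 = 2.89 m^2
BMI = 102.7 / 2.89 = 35.54 kg/m^2

35.54 kg/m^2


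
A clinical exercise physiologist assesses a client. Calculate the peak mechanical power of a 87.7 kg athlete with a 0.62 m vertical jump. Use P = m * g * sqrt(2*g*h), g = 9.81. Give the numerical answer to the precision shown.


First, sqrt(2gh) = sqrt(2 * 9.81 * 0.62)
= sqrt(12.1644) = 3.48775 m/s
Power = 87.7 * 9.81 * 3.48775 = 3000.64 W

3000.64 W


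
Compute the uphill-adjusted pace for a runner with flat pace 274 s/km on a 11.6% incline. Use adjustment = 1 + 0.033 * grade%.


Adjustment factor = 1 + 0.033 * 11.6 = 1.3828
Grade-adjusted pace = 274 * 1.3828 = 378.89 s/km

378.89 s/km


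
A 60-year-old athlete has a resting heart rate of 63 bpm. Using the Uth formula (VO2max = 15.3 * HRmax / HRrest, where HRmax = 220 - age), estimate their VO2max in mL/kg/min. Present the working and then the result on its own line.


HRmax = 220 - 60 = 160 bpm
Ratio = HRmax / HRrest = 160 / 63 = 2.5397
VO2max = 15.3 * 2.5397 = 38.86 mL/kg/min

38.86 mL/kg/min


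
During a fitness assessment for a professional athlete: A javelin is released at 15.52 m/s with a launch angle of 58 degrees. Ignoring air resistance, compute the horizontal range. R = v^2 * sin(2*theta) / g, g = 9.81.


Launch speed squared = 240.8704
sin(2 * 58 deg) = 0.898794
Range = 240.8704 * 0.898794 / 9.81
= 22.069 m

22.069 m


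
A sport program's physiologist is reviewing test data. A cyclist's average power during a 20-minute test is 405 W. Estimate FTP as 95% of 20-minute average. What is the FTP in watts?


FTP = 20-min power * 0.95
= 405 * 0.95
= 384.75 W

384.75 W


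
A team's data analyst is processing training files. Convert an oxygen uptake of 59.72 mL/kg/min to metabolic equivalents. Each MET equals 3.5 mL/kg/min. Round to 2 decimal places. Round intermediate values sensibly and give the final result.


One MET = 3.5 mL/kg/min
Number of METs = 59.72 / 3.5
= 17.06 METs

17.06 METs


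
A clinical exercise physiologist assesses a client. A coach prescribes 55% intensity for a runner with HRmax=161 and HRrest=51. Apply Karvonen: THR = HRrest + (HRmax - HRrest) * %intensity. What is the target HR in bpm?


Heart rate reserve = 161 - 51 = 110
Intensity fraction = 55 / 100 = 0.55
THR = 51 + 110 * 0.55 = 111.5 bpm

111.5 bpm


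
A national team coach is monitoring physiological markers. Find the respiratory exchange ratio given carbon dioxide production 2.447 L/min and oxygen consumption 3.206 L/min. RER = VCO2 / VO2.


VCO2 = 2.447 L/min
VO2 = 3.206 L/min
RER = 2.447 / 3.206 = 0.7633

0.7633


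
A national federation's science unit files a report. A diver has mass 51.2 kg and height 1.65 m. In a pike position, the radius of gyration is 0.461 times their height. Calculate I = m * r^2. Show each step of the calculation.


r = 0.461 * 1.65 = 0.76065 m
I = m * r^2 = 51.2 * 0.578588 = 29.624 kg*m^2

29.624 kg*m^2


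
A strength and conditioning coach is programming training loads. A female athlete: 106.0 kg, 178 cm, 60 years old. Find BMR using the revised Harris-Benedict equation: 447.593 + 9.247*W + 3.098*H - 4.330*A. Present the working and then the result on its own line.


Intercept = 447.593
Weight contribution = 9.247 * 106.0 = 980.182
Height contribution = 3.098 * 178 = 551.444
Age contribution = 4.33 * 60 = 259.8
BMR = 447.593 + 980.182 + 551.444 - 259.8
= 1719.42 kcal/day

1719.42 kcal/day


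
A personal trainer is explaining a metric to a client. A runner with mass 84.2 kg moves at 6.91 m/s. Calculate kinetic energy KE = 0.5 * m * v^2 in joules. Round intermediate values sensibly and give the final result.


v^2 = 6.91^2 = 47.7481
KE = 0.5 * 84.2 * 47.7481
= 2010.2 J

2010.2 J


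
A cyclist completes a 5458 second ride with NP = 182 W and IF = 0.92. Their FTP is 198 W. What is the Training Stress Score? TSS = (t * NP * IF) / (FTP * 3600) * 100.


t * NP * IF = 5458 * 182 * 0.92 = 913887.52
FTP * 3600 = 712800
TSS = (913887.52 / 712800) * 100 = 128.21

128.21 TSS


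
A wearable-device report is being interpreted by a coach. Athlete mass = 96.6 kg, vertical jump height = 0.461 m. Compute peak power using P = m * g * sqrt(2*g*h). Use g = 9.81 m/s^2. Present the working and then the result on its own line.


sqrt(2 * 9.81 * 0.461) = sqrt(9.04482) = 3.007461 m/s
P = 96.6 * 9.81 * 3.007461
= 2850.01 W

2850.01 W


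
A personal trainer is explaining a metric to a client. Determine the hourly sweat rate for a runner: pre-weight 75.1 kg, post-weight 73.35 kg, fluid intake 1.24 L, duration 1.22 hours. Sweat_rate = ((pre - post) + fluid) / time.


Mass lost = 75.1 - 73.35 = 1.75 kg
Add fluid consumed: 1.75 + 1.24 = 2.99 L total sweat
Sweat rate = 2.99 / 1.22 = 2.451 L/h

2.451 L/h


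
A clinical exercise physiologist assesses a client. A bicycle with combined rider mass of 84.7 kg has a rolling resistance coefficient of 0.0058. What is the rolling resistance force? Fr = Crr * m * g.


Fr = 0.0058 * 84.7 * 9.81
= 0.49126 * 9.81
= 4.819 N

4.819 N


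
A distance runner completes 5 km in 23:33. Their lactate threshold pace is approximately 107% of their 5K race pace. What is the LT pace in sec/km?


Convert to seconds: 23 min 33 s = 1413 s
Pace per km = 1413 / 5 = 282.6 s/km
LT pace = 282.6 * 1.07 = 302.38 s/km

302.38 s/km


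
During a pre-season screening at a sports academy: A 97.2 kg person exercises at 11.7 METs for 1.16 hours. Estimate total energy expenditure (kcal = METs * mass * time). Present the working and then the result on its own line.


Energy = METs * mass(kg) * time(h)
= 11.7 * 97.2 * 1.16
= 1319.2 kcal

1319.2 kcal


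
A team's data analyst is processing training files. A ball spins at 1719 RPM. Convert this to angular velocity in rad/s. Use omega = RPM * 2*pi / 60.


omega = 1719 * 2 * pi / 60
= 1719 * 6.28318531 / 60
= 10800.796 / 60
= 180.013 rad/s

180.013 rad/s


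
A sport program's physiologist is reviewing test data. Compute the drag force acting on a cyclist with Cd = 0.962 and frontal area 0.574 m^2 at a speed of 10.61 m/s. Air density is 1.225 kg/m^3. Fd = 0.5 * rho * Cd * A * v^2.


Step 1: v^2 = 112.5721
Step 2: Fd = 0.5 * 1.225 * 0.962 * 0.574 * 112.5721
= 38.074 N

38.074 N


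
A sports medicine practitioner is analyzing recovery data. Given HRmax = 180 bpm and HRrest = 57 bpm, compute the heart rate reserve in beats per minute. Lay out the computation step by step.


Heart rate reserve = maximum HR minus resting HR
HRR = 180 - 57 = 123 bpm

123 bpm


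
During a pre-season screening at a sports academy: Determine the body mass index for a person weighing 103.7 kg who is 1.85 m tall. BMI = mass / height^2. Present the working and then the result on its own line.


BMI = mass / height^2
= 103.7 / 1.85^2
= 103.7 / 3.4225
= 30.3 kg/m^2

30.3 kg/m^2


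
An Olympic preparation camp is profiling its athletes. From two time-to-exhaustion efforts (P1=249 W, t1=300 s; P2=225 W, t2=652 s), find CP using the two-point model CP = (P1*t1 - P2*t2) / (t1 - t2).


Work in trial 1 = 74700 J
Work in trial 2 = 146700 J
Delta work = -72000 J
Delta time = -352 s
CP = -72000 / -352 = 204.55 W

204.55 W


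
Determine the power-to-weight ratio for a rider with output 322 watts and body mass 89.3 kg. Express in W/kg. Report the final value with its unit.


P/W = 322 / 89.3 = 3.606 W/kg

3.606 W/kg


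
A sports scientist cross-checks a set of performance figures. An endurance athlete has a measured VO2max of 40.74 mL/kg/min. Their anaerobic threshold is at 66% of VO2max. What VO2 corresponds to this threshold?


Anaerobic threshold VO2 = VO2max * 66%
= 40.74 * 0.66
= 26.89 mL/kg/min

26.89 mL/kg/min


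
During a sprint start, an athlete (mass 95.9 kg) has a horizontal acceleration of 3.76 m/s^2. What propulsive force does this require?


Propulsive force = mass * acceleration
= 95.9 kg * 3.76 m/s^2
= 360.58 N

360.58 N


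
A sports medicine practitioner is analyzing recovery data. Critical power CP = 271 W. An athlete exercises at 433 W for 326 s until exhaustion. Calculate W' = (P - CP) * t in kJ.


P - CP = 433 - 271 = 162 W
W' = 162 * 326 = 52812 J
= 52812 / 1000 = 52.812 kJ

52.812 kJ


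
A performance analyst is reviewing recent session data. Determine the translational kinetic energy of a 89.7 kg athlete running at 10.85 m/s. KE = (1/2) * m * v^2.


KE = 0.5 * m * v^2
= 0.5 * 89.7 * 10.85^2
= 0.5 * 89.7 * 117.7225
= 5279.85 J

5279.85 J


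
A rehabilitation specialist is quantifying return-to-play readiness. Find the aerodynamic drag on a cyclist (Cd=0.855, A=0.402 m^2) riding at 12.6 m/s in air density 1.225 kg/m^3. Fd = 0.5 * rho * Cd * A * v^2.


Fd = 0.5 * 1.225 * 0.855 * 0.402 * 12.6^2
= 0.5 * 1.225 * 0.855 * 0.402 * 158.76
= 33.423 N

33.423 N


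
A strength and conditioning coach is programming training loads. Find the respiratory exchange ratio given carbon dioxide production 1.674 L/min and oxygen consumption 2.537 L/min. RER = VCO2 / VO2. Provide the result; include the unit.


VCO2 = 1.674 L/min
VO2 = 2.537 L/min
RER = 1.674 / 2.537 = 0.6598

0.6598


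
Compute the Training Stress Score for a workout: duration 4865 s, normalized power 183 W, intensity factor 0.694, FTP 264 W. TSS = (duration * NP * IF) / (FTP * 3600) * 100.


Product = 4865 * 183 * 0.694 = 617864.73
Base = 264 * 3600 = 950400
TSS = 617864.73 / 950400 * 100 = 65.01

65.01 TSS


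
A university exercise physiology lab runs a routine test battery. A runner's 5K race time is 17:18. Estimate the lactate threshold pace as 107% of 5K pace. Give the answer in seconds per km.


Total race time = 17*60 + 18 = 1038 seconds
5K pace = 1038 / 5 = 207.6 sec/km
LT pace = 207.6 * 1.07 = 222.13 sec/km

222.13 s/km


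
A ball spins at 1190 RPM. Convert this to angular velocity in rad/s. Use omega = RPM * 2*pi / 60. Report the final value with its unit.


omega = 1190 * 2 * pi / 60
= 1190 * 6.28318531 / 60
= 7476.991 / 60
= 124.617 rad/s

124.617 rad/s


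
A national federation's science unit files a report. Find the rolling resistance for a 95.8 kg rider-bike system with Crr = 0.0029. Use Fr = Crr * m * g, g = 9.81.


m * g = 95.8 * 9.81 = 939.798 N
Fr = 0.0029 * 939.798 = 2.725 N

2.725 N


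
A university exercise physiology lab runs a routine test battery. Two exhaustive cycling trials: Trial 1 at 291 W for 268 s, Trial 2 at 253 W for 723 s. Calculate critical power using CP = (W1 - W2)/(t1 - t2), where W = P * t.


W1 = 291 * 268 = 77988 J
W2 = 253 * 723 = 182919 J
CP = (77988 - 182919) / (268 - 723)
= -104931 / -455
= 230.62 W

230.62 W


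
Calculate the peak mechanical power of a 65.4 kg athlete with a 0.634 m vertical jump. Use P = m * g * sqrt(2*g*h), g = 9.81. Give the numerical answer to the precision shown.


First, sqrt(2gh) = sqrt(2 * 9.81 * 0.634)
= sqrt(12.43908) = 3.526908 m/s
Power = 65.4 * 9.81 * 3.526908 = 2262.77 W

2262.77 W


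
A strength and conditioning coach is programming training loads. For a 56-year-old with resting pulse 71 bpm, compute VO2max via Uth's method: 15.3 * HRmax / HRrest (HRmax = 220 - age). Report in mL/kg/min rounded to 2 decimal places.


Step 1: HRmax = 220 - 56 = 164 bpm
Step 2: Ratio = 164 / 71 = 2.3099
Step 3: VO2max = 15.3 * 2.3099 = 35.34 mL/kg/min

35.34 mL/kg/min


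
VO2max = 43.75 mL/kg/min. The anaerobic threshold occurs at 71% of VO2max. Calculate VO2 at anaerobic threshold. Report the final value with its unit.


AT fraction = 71 / 100 = 0.71
AT VO2 = 43.75 * 0.71
= 31.06 mL/kg/min

31.06 mL/kg/min


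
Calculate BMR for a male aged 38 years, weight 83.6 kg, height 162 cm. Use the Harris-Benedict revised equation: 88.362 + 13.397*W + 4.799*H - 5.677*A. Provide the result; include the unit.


Substituting values:
W term = 13.397 * 83.6 = 1119.9892
H term = 4.799 * 162 = 777.438
A term = 5.677 * 38 = 215.726
BMR = 1770.06 kcal/day

1770.06 kcal/day


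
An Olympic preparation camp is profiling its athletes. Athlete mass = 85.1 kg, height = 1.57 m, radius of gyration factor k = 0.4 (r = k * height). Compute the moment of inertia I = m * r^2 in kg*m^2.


r = k * height = 0.4 * 1.57 = 0.628 m
r^2 = 0.628^2 = 0.394384
I = 85.1 * 0.394384 = 33.562 kg*m^2

33.562 kg*m^2


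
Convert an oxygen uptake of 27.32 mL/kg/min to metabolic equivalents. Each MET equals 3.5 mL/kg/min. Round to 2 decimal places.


One MET = 3.5 mL/kg/min
Number of METs = 27.32 / 3.5
= 7.81 METs

7.81 METs


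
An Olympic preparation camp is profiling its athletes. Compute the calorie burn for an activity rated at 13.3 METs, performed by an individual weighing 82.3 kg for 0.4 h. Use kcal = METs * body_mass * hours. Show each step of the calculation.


Product of METs and mass = 13.3 * 82.3 = 1094.59
Total kcal = 1094.59 * 0.4 = 437.84 kcal

437.84 kcal


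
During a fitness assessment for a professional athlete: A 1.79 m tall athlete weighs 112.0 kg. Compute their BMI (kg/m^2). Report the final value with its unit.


height^2 = 3.2041 m^2
BMI = 112.0 / 3.2041 = 34.96 kg/m^2

34.96 kg/m^2


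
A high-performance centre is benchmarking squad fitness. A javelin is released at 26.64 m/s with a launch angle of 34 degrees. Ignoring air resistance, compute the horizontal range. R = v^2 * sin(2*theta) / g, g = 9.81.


Launch speed squared = 709.6896
sin(2 * 34 deg) = 0.927184
Range = 709.6896 * 0.927184 / 9.81
= 67.076 m

67.076 m


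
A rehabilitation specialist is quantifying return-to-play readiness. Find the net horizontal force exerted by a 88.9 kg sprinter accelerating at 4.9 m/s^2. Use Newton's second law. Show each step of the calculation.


Newton's second law: F = m * a
F = 88.9 * 4.9 = 435.61 N

435.61 N


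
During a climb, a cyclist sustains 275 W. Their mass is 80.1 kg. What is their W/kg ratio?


Power-to-weight = 275 W / 80.1 kg
= 3.433 W/kg

3.433 W/kg


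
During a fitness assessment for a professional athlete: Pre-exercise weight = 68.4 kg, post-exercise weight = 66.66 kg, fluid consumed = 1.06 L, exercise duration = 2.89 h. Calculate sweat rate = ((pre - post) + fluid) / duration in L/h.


Weight loss = 68.4 - 66.66 = 1.74 kg (approx L)
Total sweat = 1.74 + 1.06 = 2.8 L
Sweat rate = 2.8 / 2.89 = 0.969 L/h

0.969 L/h


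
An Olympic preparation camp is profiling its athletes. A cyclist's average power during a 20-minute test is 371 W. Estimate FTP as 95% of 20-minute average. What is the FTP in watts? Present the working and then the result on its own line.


FTP = 20-min power * 0.95
= 371 * 0.95
= 352.45 W

352.45 W


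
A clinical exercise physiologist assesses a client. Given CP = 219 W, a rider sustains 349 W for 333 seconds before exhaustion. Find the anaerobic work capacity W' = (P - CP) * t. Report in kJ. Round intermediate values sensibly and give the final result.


Excess power = 349 - 219 = 130 W
Work above CP = 130 * 333 = 43290 J
W' = 43.29 kJ

43.29 kJ


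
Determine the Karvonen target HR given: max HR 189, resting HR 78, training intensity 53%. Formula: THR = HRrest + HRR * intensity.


HRR = HRmax - HRrest = 189 - 78 = 111
THR = 78 + 111 * 0.53
= 136.83 bpm

136.83 bpm


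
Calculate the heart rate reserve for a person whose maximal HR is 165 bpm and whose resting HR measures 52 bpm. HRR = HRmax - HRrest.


HRmax = 165 bpm
HRrest = 52 bpm
HRR = 165 - 52 = 113 bpm

113 bpm


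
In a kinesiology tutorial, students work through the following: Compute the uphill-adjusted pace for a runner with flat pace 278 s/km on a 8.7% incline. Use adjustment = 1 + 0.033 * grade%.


Adjustment factor = 1 + 0.033 * 8.7 = 1.2871
Grade-adjusted pace = 278 * 1.2871 = 357.81 s/km

357.81 s/km


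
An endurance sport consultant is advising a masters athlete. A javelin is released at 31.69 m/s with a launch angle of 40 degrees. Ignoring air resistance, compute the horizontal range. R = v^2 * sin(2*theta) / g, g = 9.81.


Launch speed squared = 1004.2561
sin(2 * 40 deg) = 0.984808
Range = 1004.2561 * 0.984808 / 9.81
= 100.815 m

100.815 m


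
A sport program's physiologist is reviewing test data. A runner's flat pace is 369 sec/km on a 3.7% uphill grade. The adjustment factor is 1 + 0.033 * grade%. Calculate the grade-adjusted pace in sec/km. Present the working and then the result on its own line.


Factor = 1 + 0.033 * 3.7 = 1.1221
Adjusted pace = 369 * 1.1221
= 414.05 sec/km

414.05 s/km


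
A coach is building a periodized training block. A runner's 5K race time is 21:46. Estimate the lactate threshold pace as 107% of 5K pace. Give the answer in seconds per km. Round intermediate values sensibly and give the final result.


Total race time = 21*60 + 46 = 1306 seconds
5K pace = 1306 / 5 = 261.2 sec/km
LT pace = 261.2 * 1.07 = 279.48 sec/km

279.48 s/km


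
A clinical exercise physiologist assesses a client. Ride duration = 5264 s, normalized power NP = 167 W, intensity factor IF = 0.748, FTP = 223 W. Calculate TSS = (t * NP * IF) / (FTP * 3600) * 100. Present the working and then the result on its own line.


Numerator = 5264 * 167 * 0.748 = 657557.824
Denominator = 223 * 3600 = 802800
TSS = 657557.824 / 802800 * 100
= 81.91

81.91 TSS


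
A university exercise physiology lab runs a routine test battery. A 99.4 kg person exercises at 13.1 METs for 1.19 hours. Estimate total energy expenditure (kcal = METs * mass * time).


Energy = METs * mass(kg) * time(h)
= 13.1 * 99.4 * 1.19
= 1549.55 kcal

1549.55 kcal


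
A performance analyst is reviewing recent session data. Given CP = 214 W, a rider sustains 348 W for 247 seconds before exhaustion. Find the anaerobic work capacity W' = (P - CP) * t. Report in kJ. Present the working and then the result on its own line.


Excess power = 348 - 214 = 134 W
Work above CP = 134 * 247 = 33098 J
W' = 33.098 kJ

33.098 kJ


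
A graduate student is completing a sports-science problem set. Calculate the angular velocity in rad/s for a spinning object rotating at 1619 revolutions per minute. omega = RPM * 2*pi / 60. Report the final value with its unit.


omega = RPM * 2*pi / 60
= 1619 * 6.28318531 / 60
= 169.541 rad/s

169.541 rad/s


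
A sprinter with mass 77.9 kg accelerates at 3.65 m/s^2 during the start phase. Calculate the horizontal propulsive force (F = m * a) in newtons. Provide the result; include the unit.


F = m * a
= 77.9 * 3.65
= 284.34 N

284.34 N


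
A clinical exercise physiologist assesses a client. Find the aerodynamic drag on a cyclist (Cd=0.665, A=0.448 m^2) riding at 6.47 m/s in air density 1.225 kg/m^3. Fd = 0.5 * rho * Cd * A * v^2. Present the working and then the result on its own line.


Fd = 0.5 * 1.225 * 0.665 * 0.448 * 6.47^2
= 0.5 * 1.225 * 0.665 * 0.448 * 41.8609
= 7.639 N

7.639 N


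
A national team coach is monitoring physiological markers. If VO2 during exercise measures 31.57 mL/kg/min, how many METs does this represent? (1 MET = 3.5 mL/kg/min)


METs = VO2 / 3.5 = 31.57 / 3.5 = 9.02

9.02 METs


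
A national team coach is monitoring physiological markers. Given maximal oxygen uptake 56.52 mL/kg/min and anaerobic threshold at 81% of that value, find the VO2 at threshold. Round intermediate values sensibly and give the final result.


Percentage as decimal = 0.81
VO2 at AT = 56.52 * 0.81 = 45.78 mL/kg/min

45.78 mL/kg/min


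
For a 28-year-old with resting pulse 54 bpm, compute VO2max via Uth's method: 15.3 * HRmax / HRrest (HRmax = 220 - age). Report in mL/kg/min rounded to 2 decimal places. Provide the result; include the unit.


Step 1: HRmax = 220 - 28 = 192 bpm
Step 2: Ratio = 192 / 54 = 3.5556
Step 3: VO2max = 15.3 * 3.5556 = 54.4 mL/kg/min

54.4 mL/kg/min


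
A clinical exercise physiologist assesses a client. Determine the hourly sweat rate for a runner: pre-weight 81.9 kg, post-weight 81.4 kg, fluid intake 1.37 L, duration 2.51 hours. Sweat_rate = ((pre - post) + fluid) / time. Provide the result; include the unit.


Mass lost = 81.9 - 81.4 = 0.5 kg
Add fluid consumed: 0.5 + 1.37 = 1.87 L total sweat
Sweat rate = 1.87 / 2.51 = 0.745 L/h

0.745 L/h
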